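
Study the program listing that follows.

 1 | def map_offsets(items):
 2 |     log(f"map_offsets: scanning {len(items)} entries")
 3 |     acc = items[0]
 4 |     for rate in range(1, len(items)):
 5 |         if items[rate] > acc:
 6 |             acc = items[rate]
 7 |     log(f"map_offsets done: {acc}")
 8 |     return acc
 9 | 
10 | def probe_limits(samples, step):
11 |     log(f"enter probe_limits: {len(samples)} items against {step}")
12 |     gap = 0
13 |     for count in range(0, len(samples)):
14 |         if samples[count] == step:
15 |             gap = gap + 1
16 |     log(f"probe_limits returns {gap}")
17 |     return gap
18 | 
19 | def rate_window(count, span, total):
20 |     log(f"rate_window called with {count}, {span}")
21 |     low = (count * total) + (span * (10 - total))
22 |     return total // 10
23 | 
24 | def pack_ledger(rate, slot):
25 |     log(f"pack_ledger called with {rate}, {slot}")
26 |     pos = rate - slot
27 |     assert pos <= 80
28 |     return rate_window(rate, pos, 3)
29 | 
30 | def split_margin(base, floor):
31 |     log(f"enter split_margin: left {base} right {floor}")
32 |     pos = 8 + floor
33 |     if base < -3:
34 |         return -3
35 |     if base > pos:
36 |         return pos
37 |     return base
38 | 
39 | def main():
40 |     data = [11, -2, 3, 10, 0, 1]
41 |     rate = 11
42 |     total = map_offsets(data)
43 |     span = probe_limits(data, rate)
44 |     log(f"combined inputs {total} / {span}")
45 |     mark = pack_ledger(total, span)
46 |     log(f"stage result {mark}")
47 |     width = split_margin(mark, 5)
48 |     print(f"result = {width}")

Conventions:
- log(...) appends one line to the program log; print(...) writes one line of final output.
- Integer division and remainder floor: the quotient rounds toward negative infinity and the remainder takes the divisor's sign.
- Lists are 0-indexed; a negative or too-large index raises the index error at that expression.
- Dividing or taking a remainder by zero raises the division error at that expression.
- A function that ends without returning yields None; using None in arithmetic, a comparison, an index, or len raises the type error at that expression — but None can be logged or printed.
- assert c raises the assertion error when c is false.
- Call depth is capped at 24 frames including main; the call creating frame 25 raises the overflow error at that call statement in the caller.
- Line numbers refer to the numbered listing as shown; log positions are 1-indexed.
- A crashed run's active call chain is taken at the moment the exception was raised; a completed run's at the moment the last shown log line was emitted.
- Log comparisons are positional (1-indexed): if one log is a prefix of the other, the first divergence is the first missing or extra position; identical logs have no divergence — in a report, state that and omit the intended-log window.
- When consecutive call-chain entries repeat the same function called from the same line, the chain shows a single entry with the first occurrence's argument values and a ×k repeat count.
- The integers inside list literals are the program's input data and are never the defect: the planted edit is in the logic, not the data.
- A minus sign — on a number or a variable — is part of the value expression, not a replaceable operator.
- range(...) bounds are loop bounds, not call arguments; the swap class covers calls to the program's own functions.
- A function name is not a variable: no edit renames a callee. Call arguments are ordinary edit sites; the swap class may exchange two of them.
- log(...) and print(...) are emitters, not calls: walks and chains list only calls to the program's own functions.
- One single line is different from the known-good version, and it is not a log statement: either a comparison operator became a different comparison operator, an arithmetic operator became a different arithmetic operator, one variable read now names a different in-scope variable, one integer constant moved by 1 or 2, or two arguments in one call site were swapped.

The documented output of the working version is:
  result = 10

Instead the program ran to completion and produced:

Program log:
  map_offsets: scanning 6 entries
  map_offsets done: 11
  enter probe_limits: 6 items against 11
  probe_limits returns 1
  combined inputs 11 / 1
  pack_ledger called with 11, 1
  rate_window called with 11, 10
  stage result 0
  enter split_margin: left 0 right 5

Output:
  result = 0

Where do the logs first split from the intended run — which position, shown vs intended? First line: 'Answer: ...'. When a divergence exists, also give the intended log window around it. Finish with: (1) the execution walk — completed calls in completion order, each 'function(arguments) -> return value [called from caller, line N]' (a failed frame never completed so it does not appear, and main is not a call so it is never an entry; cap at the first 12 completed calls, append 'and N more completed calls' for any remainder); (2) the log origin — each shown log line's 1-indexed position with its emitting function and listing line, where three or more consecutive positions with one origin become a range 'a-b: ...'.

Answer: at position 8 the run shows 'stage result 0' where the working version logs 'stage result 10'.
Intended log window:
  6: pack_ledger called with 11, 1
  7: rate_window called with 11, 10
  8: stage result 10
  9: enter split_margin: left 10 right 5
Execution walk:
  map_offsets([11, -2, 3, 10, 0, 1]) -> 11  [called from main, line 42]
  probe_limits([11, -2, 3, 10, 0, 1], 11) -> 1  [called from main, line 43]
  rate_window(11, 10, 3) -> 0  [called from pack_ledger, line 28]
  pack_ledger(11, 1) -> 0  [called from main, line 45]
  split_margin(0, 5) -> 0  [called from main, line 47]
Origin of each log line:
  1 — map_offsets, line 2
  2 — map_offsets, line 7
  3 — probe_limits, line 11
  4 — probe_limits, line 16
  5 — main, line 44
  6 — pack_ledger, line 25
  7 — rate_window, line 20
  8 — main, line 46
  9 — split_margin, line 31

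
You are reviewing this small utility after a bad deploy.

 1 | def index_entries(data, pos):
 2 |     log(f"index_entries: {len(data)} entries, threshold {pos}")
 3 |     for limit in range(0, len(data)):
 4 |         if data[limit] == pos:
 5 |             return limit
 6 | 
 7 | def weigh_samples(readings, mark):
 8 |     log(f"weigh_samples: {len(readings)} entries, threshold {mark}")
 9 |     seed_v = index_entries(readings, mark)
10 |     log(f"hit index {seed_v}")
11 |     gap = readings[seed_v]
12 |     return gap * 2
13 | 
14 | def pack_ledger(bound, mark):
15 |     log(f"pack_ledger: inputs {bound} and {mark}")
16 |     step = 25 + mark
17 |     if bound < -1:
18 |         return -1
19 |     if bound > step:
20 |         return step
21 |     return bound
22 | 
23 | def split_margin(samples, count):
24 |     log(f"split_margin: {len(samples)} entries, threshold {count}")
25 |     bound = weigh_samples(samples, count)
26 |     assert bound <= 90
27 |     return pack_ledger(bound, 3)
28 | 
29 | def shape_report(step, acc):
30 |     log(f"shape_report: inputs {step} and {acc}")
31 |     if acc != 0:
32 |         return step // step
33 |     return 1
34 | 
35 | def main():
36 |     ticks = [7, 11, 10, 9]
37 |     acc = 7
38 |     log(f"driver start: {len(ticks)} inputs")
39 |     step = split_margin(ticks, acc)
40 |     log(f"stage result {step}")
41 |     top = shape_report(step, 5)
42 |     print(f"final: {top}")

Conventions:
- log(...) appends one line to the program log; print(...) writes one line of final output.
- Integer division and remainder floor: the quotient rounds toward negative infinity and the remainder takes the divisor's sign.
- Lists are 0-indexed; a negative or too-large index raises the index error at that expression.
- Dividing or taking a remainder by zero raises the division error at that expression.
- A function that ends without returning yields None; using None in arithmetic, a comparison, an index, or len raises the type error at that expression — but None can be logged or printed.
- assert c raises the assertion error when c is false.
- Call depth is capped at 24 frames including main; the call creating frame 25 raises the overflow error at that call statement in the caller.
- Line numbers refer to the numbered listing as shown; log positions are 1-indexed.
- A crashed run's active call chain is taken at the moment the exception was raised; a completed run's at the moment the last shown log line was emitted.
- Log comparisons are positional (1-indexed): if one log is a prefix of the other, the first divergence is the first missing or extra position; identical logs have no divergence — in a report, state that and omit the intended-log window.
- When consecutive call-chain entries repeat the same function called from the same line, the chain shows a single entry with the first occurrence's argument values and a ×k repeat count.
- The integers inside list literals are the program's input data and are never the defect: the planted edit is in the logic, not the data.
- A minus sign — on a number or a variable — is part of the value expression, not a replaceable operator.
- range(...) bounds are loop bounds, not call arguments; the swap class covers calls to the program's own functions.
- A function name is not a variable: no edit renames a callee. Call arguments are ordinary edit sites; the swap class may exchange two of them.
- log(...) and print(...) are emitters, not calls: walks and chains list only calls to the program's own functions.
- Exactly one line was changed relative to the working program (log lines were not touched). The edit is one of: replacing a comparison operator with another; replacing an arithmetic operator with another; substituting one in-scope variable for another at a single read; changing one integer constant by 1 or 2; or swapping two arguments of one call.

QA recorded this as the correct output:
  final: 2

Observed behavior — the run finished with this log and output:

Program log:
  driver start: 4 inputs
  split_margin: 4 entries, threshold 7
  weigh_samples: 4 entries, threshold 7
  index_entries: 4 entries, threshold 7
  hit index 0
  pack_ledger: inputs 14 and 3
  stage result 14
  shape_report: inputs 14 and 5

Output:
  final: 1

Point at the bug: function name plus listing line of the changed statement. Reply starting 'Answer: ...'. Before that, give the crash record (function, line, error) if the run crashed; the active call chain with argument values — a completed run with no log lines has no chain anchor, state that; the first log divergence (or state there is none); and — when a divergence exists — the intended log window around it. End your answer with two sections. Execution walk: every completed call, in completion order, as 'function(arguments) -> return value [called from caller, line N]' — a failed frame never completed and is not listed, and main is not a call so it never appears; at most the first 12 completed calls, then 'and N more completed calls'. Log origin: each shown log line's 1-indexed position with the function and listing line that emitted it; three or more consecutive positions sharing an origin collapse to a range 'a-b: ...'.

Answer: the defect is in shape_report at line 32.
Key observation: The logs agree in full; only the final output differs.
Call chain: main -> shape_report(14, 5) (called at line 41).
First divergence: none — the logs agree in full.
Execution walk:
  index_entries([7, 11, 10, 9], 7) -> 0  [called from weigh_samples, line 9]
  weigh_samples([7, 11, 10, 9], 7) -> 14  [called from split_margin, line 25]
  pack_ledger(14, 3) -> 14  [called from split_margin, line 27]
  split_margin([7, 11, 10, 9], 7) -> 14  [called from main, line 39]
  shape_report(14, 5) -> 1  [called from main, line 41]
Log origins:
  1: logged in main at line 38
  2: logged in split_margin at line 24
  3: logged in weigh_samples at line 8
  4: logged in index_entries at line 2
  5: logged in weigh_samples at line 10
  6: logged in pack_ledger at line 15
  7: logged in main at line 40
  8: logged in shape_report at line 30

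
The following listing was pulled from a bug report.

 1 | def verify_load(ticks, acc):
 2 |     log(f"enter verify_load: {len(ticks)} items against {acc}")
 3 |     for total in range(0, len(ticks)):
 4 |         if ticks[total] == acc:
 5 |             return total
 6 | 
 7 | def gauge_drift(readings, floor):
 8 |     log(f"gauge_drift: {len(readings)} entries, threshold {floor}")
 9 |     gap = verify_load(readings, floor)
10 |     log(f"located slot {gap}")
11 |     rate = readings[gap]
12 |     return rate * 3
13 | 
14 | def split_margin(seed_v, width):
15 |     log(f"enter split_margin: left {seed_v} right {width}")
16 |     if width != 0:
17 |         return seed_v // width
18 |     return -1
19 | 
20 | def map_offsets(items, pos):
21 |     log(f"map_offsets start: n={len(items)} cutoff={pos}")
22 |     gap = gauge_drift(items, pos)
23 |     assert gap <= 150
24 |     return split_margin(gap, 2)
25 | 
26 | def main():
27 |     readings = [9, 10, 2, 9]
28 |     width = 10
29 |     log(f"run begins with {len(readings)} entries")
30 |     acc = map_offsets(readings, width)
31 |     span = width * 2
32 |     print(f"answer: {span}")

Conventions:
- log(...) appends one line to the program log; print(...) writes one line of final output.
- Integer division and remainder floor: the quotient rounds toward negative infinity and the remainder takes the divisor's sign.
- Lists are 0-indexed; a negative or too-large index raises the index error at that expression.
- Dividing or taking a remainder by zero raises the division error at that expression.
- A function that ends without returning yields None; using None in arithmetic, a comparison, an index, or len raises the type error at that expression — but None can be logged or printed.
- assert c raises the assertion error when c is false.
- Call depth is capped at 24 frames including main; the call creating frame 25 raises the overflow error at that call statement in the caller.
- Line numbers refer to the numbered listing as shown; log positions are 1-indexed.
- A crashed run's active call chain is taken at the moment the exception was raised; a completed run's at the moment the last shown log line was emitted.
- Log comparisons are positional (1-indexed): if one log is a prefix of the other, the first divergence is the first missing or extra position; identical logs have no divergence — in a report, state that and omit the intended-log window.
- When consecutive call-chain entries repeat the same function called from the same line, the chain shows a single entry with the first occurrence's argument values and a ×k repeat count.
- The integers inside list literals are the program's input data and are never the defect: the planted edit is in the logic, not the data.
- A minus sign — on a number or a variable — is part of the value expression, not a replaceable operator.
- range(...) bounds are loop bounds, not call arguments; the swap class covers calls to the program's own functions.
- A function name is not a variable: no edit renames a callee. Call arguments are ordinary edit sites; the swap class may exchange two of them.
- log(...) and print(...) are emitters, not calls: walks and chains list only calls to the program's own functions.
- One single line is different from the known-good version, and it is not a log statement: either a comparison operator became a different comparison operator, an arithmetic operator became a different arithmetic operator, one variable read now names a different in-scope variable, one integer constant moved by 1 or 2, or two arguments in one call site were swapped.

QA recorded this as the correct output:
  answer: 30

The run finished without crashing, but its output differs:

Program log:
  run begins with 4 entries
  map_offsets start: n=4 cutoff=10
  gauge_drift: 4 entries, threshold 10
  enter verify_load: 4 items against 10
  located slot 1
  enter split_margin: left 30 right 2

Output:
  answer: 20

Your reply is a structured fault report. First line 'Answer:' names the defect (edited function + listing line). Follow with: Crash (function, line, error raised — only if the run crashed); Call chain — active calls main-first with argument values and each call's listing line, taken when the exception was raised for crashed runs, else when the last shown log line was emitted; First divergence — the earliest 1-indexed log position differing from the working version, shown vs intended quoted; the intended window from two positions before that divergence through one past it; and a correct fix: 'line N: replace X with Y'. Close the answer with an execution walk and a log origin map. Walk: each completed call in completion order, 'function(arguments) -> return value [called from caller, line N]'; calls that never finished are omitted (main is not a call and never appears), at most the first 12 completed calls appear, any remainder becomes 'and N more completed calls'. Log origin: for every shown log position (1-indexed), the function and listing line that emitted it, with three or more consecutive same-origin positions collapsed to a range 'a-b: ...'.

Answer: the defect is in main at line 31.
Key observation: The two runs log identically and part ways only at the printed values.
Call chain: main -> map_offsets([9, 10, 2, 9], 10) (called at line 30) -> split_margin(30, 2) (called at line 24).
First divergence: none — the logs agree in full.
Execution walk:
  verify_load([9, 10, 2, 9], 10) -> 1  [called from gauge_drift, line 9]
  gauge_drift([9, 10, 2, 9], 10) -> 30  [called from map_offsets, line 22]
  split_margin(30, 2) -> 15  [called from map_offsets, line 24]
  map_offsets([9, 10, 2, 9], 10) -> 15  [called from main, line 30]
Log line origins:
  1: emitted by main (line 29)
  2: emitted by map_offsets (line 21)
  3: emitted by gauge_drift (line 8)
  4: emitted by verify_load (line 2)
  5: emitted by gauge_drift (line 10)
  6: emitted by split_margin (line 15)
A correct fix: line 31: replace `width` with `acc`.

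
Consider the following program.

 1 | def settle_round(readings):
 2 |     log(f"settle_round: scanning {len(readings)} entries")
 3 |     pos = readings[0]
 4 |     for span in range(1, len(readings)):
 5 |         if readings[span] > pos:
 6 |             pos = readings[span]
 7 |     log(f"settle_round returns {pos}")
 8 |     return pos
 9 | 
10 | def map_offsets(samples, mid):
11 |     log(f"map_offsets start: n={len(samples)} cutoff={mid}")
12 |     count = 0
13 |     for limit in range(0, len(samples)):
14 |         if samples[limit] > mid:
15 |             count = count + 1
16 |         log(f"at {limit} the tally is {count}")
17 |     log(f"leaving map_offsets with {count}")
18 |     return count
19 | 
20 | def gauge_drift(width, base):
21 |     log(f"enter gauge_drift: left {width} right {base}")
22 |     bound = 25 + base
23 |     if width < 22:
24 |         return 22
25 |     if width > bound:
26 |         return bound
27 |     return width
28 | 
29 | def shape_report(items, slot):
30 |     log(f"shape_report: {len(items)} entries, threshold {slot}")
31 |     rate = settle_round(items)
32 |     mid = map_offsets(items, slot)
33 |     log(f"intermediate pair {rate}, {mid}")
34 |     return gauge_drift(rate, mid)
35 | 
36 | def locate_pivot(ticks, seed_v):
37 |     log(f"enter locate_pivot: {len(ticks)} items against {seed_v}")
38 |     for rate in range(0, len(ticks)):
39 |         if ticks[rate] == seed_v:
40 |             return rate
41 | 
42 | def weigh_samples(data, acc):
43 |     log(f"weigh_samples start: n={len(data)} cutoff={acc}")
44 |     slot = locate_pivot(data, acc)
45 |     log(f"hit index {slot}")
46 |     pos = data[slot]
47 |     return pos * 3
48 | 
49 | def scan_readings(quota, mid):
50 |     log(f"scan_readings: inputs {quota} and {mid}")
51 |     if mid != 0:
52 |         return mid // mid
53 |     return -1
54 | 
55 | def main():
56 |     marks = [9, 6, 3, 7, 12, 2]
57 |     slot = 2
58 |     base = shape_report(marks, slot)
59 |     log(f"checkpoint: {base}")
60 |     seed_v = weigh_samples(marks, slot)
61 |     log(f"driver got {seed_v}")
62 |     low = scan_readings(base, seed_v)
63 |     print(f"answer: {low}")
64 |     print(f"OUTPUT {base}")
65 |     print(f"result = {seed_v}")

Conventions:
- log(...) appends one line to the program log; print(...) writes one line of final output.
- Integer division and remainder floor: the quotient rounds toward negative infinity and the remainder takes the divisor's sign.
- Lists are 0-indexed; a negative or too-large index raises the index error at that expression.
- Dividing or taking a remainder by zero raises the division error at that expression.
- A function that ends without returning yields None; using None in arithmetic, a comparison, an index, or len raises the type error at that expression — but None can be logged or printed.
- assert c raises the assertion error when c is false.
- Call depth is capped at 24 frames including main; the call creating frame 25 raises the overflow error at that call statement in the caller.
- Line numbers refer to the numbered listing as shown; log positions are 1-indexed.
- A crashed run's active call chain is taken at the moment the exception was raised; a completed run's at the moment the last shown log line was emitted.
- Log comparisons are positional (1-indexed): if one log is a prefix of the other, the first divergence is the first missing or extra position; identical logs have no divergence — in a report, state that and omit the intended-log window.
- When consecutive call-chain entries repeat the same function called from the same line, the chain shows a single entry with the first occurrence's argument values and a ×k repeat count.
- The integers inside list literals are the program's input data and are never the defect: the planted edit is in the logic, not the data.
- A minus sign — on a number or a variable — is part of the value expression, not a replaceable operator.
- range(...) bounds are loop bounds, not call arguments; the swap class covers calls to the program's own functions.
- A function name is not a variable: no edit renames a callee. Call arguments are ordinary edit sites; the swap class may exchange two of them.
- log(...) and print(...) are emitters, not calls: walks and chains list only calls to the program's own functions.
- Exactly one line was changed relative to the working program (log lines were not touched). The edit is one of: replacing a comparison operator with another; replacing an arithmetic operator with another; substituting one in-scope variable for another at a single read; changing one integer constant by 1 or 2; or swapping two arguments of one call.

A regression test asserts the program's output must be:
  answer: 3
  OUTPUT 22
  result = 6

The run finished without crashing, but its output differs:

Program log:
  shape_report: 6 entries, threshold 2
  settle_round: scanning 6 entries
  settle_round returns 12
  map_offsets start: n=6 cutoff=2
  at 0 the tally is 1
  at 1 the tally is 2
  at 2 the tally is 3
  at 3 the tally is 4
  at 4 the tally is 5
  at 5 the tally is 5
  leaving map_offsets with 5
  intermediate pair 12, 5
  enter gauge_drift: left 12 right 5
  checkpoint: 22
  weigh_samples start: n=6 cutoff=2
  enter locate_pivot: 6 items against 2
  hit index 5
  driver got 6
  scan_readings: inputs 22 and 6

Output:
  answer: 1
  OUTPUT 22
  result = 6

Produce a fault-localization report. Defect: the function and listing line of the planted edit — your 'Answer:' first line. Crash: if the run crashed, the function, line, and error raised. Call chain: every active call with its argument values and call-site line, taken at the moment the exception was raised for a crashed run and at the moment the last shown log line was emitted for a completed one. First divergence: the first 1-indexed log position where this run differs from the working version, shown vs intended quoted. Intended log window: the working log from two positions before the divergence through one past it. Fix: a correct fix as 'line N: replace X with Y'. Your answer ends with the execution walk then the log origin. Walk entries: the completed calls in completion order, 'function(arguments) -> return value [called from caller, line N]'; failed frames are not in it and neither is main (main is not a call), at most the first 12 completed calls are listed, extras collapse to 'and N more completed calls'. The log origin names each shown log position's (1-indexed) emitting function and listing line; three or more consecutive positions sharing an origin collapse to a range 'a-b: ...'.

Answer: the defect is in scan_readings at line 52.
Key observation: No log line changed; the fault shows up purely in the output.
Call chain: main -> scan_readings(22, 6) (called at line 62).
First divergence: none; the two logs match at every position.
Execution walk:
  settle_round([9, 6, 3, 7, 12, 2]) -> 12  [called from shape_report, line 31]
  map_offsets([9, 6, 3, 7, 12, 2], 2) -> 5  [called from shape_report, line 32]
  gauge_drift(12, 5) -> 22  [called from shape_report, line 34]
  shape_report([9, 6, 3, 7, 12, 2], 2) -> 22  [called from main, line 58]
  locate_pivot([9, 6, 3, 7, 12, 2], 2) -> 5  [called from weigh_samples, line 44]
  weigh_samples([9, 6, 3, 7, 12, 2], 2) -> 6  [called from main, line 60]
  scan_readings(22, 6) -> 1  [called from main, line 62]
Origin of each log line:
  1: from shape_report, line 30
  2: from settle_round, line 2
  3: from settle_round, line 7
  4: from map_offsets, line 11
  5-10: from map_offsets, line 16
  11: from map_offsets, line 17
  12: from shape_report, line 33
  13: from gauge_drift, line 21
  14: from main, line 59
  15: from weigh_samples, line 43
  16: from locate_pivot, line 37
  17: from weigh_samples, line 45
  18: from main, line 61
  19: from scan_readings, line 50
A correct fix: line 52: replace `mid // mid` with `quota // mid`.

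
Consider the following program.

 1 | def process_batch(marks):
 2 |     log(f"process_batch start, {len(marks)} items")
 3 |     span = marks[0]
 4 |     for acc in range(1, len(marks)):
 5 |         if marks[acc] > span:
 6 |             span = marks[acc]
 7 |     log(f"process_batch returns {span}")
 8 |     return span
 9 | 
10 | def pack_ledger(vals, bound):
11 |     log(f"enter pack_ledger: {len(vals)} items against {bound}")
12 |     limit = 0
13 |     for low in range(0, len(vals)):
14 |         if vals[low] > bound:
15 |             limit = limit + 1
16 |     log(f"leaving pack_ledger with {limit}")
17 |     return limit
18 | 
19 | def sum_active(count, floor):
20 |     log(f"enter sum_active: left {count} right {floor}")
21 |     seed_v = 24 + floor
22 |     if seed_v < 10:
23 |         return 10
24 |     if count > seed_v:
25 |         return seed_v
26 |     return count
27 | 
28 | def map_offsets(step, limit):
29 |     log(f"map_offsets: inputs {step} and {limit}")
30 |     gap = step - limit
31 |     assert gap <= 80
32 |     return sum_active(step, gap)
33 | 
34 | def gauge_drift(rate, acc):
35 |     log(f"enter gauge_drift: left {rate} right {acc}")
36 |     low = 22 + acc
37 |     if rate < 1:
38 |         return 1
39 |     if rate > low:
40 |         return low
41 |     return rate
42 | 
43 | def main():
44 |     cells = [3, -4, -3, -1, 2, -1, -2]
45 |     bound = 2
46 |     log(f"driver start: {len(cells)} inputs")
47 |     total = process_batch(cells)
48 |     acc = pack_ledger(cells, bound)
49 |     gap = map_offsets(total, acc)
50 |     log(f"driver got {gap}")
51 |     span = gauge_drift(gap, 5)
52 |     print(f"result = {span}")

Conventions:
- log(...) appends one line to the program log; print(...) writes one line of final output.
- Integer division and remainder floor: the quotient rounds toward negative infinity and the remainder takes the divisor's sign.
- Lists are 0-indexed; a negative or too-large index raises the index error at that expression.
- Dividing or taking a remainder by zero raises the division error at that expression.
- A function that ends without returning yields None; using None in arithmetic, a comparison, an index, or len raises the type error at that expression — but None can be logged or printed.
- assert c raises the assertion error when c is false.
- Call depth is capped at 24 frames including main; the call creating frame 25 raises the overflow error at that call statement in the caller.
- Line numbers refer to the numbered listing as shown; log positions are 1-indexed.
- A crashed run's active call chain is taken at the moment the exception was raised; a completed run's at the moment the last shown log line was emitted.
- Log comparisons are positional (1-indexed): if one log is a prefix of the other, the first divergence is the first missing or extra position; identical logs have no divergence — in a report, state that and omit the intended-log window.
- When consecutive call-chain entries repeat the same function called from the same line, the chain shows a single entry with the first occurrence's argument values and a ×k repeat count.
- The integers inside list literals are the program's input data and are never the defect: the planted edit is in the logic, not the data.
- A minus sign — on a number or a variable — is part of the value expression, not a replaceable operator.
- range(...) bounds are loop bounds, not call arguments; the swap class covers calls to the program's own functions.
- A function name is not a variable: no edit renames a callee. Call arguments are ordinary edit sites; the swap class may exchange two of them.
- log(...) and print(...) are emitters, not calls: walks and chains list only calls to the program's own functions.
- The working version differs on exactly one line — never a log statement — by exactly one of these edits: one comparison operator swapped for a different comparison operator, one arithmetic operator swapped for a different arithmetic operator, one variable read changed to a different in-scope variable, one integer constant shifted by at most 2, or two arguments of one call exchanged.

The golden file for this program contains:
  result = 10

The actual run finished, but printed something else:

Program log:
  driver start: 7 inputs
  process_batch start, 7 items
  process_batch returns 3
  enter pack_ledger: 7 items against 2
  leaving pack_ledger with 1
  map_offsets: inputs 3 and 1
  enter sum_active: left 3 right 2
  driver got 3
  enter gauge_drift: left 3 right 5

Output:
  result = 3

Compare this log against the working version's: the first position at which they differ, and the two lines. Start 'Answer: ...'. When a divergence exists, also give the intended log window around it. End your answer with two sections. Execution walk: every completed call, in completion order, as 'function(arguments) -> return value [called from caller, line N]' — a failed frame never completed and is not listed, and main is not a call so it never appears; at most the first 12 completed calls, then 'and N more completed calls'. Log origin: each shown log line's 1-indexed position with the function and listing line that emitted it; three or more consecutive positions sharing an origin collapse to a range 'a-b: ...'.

Answer: at position 8 the run shows 'driver got 3' where the working version logs 'driver got 10'.
Intended log window:
  6: map_offsets: inputs 3 and 1
  7: enter sum_active: left 3 right 2
  8: driver got 10
  9: enter gauge_drift: left 10 right 5
Execution walk:
  process_batch([3, -4, -3, -1, 2, -1, -2]) -> 3  [called from main, line 47]
  pack_ledger([3, -4, -3, -1, 2, -1, -2], 2) -> 1  [called from main, line 48]
  sum_active(3, 2) -> 3  [called from map_offsets, line 32]
  map_offsets(3, 1) -> 3  [called from main, line 49]
  gauge_drift(3, 5) -> 3  [called from main, line 51]
Log line origins:
  1: from main, line 46
  2: from process_batch, line 2
  3: from process_batch, line 7
  4: from pack_ledger, line 11
  5: from pack_ledger, line 16
  6: from map_offsets, line 29
  7: from sum_active, line 20
  8: from main, line 50
  9: from gauge_drift, line 35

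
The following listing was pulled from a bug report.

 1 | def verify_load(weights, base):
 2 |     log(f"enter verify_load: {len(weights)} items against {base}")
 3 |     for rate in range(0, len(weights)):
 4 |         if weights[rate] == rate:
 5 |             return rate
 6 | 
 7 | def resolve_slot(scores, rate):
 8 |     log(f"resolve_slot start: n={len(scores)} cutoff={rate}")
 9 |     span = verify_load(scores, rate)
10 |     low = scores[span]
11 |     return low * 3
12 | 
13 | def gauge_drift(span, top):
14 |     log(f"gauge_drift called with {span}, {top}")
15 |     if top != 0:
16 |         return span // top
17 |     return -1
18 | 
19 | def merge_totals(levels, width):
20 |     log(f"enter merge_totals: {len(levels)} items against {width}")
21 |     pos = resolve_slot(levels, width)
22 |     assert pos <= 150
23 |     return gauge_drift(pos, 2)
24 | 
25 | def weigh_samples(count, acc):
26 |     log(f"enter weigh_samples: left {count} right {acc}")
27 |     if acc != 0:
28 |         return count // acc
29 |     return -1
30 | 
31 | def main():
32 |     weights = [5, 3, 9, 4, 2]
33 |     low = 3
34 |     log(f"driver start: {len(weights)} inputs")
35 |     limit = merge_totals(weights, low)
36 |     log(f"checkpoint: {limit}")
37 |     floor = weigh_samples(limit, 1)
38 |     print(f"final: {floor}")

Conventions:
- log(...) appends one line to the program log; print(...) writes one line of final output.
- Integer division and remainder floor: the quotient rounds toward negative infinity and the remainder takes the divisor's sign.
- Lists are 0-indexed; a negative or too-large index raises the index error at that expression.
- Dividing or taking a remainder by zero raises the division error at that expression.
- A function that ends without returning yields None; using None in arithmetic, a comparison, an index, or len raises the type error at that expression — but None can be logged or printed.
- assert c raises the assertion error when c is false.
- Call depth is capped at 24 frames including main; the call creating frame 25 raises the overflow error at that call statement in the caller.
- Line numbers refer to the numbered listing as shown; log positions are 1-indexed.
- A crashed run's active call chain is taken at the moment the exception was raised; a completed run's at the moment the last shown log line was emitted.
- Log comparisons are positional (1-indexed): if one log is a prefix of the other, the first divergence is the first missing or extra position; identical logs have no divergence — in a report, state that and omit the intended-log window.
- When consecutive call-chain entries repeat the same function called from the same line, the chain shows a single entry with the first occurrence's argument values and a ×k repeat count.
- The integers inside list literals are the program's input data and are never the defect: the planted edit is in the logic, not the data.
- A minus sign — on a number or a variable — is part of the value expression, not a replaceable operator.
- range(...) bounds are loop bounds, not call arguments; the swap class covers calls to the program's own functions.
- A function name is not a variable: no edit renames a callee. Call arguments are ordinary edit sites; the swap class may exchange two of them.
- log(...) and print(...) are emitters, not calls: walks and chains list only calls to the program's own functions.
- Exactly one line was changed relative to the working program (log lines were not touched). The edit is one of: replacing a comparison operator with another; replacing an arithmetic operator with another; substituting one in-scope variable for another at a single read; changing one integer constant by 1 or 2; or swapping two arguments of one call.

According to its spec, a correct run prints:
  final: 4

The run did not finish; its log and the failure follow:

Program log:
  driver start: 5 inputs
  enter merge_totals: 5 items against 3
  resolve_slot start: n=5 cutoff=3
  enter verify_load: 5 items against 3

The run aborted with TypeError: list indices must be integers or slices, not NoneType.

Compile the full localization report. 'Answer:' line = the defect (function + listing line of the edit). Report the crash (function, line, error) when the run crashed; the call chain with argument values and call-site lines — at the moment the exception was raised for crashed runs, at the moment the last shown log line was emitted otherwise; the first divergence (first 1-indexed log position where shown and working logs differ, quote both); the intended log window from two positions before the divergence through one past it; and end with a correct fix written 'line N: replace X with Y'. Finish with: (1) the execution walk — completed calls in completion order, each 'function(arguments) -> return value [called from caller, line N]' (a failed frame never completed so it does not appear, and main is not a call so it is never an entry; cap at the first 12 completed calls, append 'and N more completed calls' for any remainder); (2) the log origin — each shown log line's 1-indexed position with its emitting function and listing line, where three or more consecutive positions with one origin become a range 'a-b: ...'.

Answer: the defect is in verify_load at line 4.
Key fact: A complete run would log 'gauge_drift called with 9, 2' next, but this one stopped at 4 lines.
Crash: resolve_slot, line 10, TypeError.
Call chain: main -> merge_totals([5, 3, 9, 4, 2], 3) (called at line 35) -> resolve_slot([5, 3, 9, 4, 2], 3) (called at line 21).
First divergence: position 5 (shown log ended at 4 lines; the working version continues: 'gauge_drift called with 9, 2').
Intended log window:
  3: resolve_slot start: n=5 cutoff=3
  4: enter verify_load: 5 items against 3
  5: gauge_drift called with 9, 2
  6: checkpoint: 4
Execution walk:
  verify_load([5, 3, 9, 4, 2], 3) -> None  [called from resolve_slot, line 9]
Origin of each log line:
  1: emitted by main (line 34)
  2: emitted by merge_totals (line 20)
  3: emitted by resolve_slot (line 8)
  4: emitted by verify_load (line 2)
A correct fix: line 4: replace `weights[rate] == rate` with `weights[rate] == base`.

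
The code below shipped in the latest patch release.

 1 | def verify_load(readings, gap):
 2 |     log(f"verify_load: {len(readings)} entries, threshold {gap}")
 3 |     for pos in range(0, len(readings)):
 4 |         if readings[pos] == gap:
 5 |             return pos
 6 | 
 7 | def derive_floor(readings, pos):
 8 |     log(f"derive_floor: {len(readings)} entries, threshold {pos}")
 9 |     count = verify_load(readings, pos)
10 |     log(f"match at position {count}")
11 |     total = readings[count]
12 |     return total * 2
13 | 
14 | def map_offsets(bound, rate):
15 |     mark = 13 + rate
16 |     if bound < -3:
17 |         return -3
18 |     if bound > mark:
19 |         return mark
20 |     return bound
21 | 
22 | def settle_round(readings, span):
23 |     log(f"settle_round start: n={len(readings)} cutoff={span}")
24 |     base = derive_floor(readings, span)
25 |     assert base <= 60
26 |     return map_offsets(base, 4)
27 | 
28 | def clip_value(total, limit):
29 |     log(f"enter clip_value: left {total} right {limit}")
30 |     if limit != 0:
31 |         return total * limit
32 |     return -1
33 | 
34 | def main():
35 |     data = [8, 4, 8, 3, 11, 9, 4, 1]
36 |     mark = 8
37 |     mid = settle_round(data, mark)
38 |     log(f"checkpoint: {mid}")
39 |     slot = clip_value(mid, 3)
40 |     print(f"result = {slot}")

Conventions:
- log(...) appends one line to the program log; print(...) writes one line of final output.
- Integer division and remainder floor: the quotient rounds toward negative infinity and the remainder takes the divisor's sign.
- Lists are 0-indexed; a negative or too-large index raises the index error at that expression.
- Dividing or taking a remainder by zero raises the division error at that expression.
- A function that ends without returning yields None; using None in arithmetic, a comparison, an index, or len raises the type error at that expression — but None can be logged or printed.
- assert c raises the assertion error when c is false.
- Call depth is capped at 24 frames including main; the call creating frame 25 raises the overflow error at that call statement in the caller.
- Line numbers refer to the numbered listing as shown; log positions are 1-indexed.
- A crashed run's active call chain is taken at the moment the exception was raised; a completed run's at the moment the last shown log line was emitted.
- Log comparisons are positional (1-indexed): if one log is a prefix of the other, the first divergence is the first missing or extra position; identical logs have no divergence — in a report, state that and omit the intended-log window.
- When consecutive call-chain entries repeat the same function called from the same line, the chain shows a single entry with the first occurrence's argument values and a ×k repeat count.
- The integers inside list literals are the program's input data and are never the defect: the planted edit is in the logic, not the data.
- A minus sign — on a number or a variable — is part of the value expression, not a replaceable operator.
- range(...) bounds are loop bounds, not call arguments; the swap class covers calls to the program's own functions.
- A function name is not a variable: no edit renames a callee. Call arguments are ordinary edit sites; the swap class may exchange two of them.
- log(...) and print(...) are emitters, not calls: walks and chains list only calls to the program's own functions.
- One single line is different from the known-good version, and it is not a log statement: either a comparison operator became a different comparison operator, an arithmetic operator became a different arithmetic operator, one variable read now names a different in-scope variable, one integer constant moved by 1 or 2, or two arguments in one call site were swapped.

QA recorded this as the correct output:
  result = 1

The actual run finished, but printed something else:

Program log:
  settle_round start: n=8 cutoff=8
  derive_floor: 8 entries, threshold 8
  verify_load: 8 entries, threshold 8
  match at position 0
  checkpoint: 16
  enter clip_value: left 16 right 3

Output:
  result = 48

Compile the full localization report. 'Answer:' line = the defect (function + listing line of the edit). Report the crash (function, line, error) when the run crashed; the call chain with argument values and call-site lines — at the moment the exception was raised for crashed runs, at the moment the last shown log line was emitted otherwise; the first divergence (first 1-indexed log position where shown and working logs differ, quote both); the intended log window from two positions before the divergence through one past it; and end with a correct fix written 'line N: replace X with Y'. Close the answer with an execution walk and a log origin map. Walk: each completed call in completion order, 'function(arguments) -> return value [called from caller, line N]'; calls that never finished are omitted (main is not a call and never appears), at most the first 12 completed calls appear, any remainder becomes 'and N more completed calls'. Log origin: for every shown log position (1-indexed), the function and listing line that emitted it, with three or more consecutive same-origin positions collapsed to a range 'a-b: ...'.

Answer: the defect is in clip_value at line 31.
Key fact: No log line changed; the fault shows up purely in the output.
Call chain: main -> clip_value(16, 3) (called at line 39).
First divergence: there is none — every log position agrees.
Execution walk:
  verify_load([8, 4, 8, 3, 11, 9, 4, 1], 8) -> 0  [called from derive_floor, line 9]
  derive_floor([8, 4, 8, 3, 11, 9, 4, 1], 8) -> 16  [called from settle_round, line 24]
  map_offsets(16, 4) -> 16  [called from settle_round, line 26]
  settle_round([8, 4, 8, 3, 11, 9, 4, 1], 8) -> 16  [called from main, line 37]
  clip_value(16, 3) -> 48  [called from main, line 39]
Log origin:
  1: emitted by settle_round (line 23)
  2: emitted by derive_floor (line 8)
  3: emitted by verify_load (line 2)
  4: emitted by derive_floor (line 10)
  5: emitted by main (line 38)
  6: emitted by clip_value (line 29)
A correct fix: line 31: replace `*` with `%`.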